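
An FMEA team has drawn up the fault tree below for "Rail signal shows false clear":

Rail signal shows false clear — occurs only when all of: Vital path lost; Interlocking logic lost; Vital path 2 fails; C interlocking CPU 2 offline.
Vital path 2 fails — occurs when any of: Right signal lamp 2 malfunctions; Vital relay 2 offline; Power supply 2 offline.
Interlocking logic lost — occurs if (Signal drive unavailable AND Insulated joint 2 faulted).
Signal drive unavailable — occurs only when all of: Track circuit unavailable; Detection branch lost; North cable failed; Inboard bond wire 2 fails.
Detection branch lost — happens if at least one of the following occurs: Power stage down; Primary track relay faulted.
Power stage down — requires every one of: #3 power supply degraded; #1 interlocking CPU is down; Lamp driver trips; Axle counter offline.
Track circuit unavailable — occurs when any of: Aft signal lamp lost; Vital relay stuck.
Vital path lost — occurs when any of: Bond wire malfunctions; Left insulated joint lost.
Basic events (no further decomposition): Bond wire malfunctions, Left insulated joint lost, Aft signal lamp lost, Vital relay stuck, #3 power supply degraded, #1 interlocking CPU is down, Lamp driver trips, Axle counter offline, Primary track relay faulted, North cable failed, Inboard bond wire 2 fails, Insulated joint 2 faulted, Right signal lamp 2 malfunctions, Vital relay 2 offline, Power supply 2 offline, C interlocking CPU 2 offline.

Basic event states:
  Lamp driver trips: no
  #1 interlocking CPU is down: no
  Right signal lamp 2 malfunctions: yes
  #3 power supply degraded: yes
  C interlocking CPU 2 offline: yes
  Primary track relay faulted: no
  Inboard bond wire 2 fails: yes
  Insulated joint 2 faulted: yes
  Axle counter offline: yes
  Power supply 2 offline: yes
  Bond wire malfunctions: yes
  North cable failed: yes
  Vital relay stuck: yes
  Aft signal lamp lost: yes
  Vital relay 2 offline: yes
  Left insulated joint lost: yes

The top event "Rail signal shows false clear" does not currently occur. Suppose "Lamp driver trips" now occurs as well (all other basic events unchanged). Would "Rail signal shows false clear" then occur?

Counterfactual: set "Lamp driver trips" to occurred.
Vital path lost [OR]: Bond wire malfunctions=occurs, Left insulated joint lost=occurs → at least one input occurs → occurs.
Track circuit unavailable [OR]: Aft signal lamp lost=occurs, Vital relay stuck=occurs → at least one input occurs → occurs.
Power stage down [AND]: #3 power supply degraded=occurs, #1 interlocking CPU is down=not, Lamp driver trips=occurs, Axle counter offline=occurs → not all inputs occur → does not occur.
Detection branch lost [OR]: Power stage down=not, Primary track relay faulted=not → no input occurs → does not occur.
Signal drive unavailable [AND]: Track circuit unavailable=occurs, Detection branch lost=not, North cable failed=occurs, Inboard bond wire 2 fails=occurs → not all inputs occur → does not occur.
Interlocking logic lost [AND]: Signal drive unavailable=not, Insulated joint 2 faulted=occurs → not all inputs occur → does not occur.
Vital path 2 fails [OR]: Right signal lamp 2 malfunctions=occurs, Vital relay 2 offline=occurs, Power supply 2 offline=occurs → at least one input occurs → occurs.
Rail signal shows false clear [AND]: Vital path lost=occurs, Interlocking logic lost=not, Vital path 2 fails=occurs, C interlocking CPU 2 offline=occurs → not all inputs occur → does not occur.

No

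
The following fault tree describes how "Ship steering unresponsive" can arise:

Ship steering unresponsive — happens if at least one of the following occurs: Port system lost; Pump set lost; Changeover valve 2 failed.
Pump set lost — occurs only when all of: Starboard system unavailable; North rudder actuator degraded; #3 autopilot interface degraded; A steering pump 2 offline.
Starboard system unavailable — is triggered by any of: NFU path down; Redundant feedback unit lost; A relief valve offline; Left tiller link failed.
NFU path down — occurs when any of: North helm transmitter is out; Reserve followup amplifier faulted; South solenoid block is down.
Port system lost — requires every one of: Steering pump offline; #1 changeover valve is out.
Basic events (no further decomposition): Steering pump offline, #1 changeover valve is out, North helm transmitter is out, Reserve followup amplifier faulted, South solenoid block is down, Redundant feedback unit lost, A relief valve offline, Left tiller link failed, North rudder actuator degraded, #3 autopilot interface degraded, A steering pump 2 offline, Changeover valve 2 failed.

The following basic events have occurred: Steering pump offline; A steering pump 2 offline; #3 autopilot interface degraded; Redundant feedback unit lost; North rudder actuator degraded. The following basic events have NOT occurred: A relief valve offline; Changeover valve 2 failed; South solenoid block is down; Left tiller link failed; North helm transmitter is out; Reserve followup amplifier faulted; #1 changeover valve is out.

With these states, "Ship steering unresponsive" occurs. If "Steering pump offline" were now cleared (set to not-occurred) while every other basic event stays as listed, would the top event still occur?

Counterfactual: set "Steering pump offline" to not occurred.
Port system lost [AND]: Steering pump offline=not, #1 changeover valve is out=not → not all inputs occur → does not occur.
NFU path down [OR]: North helm transmitter is out=not, Reserve followup amplifier faulted=not, South solenoid block is down=not → no input occurs → does not occur.
Starboard system unavailable [OR]: NFU path down=not, Redundant feedback unit lost=occurs, A relief valve offline=not, Left tiller link failed=not → at least one input occurs → occurs.
Pump set lost [AND]: Starboard system unavailable=occurs, North rudder actuator degraded=occurs, #3 autopilot interface degraded=occurs, A steering pump 2 offline=occurs → all inputs occur → occurs.
Ship steering unresponsive [OR]: Port system lost=not, Pump set lost=occurs, Changeover valve 2 failed=not → at least one input occurs → occurs.

Yes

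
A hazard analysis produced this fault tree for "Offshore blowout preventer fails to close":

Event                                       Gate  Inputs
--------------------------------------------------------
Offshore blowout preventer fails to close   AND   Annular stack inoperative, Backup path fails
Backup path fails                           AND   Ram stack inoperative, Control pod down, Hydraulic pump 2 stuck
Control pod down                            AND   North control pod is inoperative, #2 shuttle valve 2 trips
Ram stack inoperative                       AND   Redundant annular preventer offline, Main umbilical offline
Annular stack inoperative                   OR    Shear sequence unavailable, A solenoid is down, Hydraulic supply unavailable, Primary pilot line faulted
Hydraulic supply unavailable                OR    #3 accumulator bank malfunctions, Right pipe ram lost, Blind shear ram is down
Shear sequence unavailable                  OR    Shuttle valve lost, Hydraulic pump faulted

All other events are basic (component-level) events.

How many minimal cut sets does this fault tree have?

7

Shear sequence unavailable [OR]: union of children's cut sets → 2 cut set(s).
Hydraulic supply unavailable [OR]: union of children's cut sets → 3 cut set(s).
Annular stack inoperative [OR]: union of children's cut sets → 7 cut set(s).
Ram stack inoperative [AND]: one cut set from each child combined → 1 × 1 = 1 cut set(s).
Control pod down [AND]: one cut set from each child combined → 1 × 1 = 1 cut set(s).
Backup path fails [AND]: one cut set from each child combined → 1 × 1 × 1 = 1 cut set(s).
Offshore blowout preventer fails to close [AND]: one cut set from each child combined → 7 × 1 = 7 cut set(s).
Minimal cut sets: {#2 shuttle valve 2 trips, Hydraulic pump 2 stuck, Main umbilical offline, North control pod is inoperative, Redundant annular preventer offline, Shuttle valve lost}; {#2 shuttle valve 2 trips, Hydraulic pump 2 stuck, Hydraulic pump faulted, Main umbilical offline, North control pod is inoperative, Redundant annular preventer offline}; {#2 shuttle valve 2 trips, A solenoid is down, Hydraulic pump 2 stuck, Main umbilical offline, North control pod is inoperative, Redundant annular preventer offline}; {#2 shuttle valve 2 trips, #3 accumulator bank malfunctions, Hydraulic pump 2 stuck, Main umbilical offline, North control pod is inoperative, Redundant annular preventer offline}; {#2 shuttle valve 2 trips, Hydraulic pump 2 stuck, Main umbilical offline, North control pod is inoperative, Redundant annular preventer offline, Right pipe ram lost}; {#2 shuttle valve 2 trips, Blind shear ram is down, Hydraulic pump 2 stuck, Main umbilical offline, North control pod is inoperative, Redundant annular preventer offline}; {#2 shuttle valve 2 trips, Hydraulic pump 2 stuck, Main umbilical offline, North control pod is inoperative, Primary pilot line faulted, Redundant annular preventer offline}.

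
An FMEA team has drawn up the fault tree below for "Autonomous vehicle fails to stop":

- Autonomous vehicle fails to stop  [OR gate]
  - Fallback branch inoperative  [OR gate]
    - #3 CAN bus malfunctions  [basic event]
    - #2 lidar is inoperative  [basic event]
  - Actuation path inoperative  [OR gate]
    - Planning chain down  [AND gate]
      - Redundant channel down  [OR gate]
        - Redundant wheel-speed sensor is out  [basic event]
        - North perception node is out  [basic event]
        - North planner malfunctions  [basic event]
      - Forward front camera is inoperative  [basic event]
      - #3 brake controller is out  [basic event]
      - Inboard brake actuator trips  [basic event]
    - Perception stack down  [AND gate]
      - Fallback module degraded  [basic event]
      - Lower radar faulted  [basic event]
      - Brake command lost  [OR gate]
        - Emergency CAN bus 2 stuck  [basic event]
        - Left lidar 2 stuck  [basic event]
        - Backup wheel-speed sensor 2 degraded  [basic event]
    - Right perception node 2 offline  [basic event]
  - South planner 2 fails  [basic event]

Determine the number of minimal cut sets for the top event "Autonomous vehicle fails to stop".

Fallback branch inoperative [OR]: union of children's cut sets → 2 cut set(s).
Redundant channel down [OR]: union of children's cut sets → 3 cut set(s).
Planning chain down [AND]: one cut set from each child combined → 3 × 1 × 1 × 1 = 3 cut set(s).
Brake command lost [OR]: union of children's cut sets → 3 cut set(s).
Perception stack down [AND]: one cut set from each child combined → 1 × 1 × 3 = 3 cut set(s).
Actuation path inoperative [OR]: union of children's cut sets → 7 cut set(s).
Autonomous vehicle fails to stop [OR]: union of children's cut sets → 10 cut set(s).
Minimal cut sets: {#3 CAN bus malfunctions}; {#2 lidar is inoperative}; {#3 brake controller is out, Forward front camera is inoperative, Inboard brake actuator trips, Redundant wheel-speed sensor is out}; {#3 brake controller is out, Forward front camera is inoperative, Inboard brake actuator trips, North perception node is out}; {#3 brake controller is out, Forward front camera is inoperative, Inboard brake actuator trips, North planner malfunctions}; {Emergency CAN bus 2 stuck, Fallback module degraded, Lower radar faulted}; {Fallback module degraded, Left lidar 2 stuck, Lower radar faulted}; {Backup wheel-speed sensor 2 degraded, Fallback module degraded, Lower radar faulted}; {Right perception node 2 offline}; {South planner 2 fails}.

10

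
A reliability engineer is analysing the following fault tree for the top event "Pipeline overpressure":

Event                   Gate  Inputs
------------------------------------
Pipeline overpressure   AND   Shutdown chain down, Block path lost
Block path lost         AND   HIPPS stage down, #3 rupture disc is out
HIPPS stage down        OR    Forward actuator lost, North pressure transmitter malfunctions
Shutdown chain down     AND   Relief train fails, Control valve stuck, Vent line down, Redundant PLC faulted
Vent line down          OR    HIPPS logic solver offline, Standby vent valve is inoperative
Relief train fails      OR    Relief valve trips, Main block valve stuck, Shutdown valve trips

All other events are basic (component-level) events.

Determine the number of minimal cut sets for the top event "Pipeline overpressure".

Relief train fails [OR]: union of children's cut sets → 3 cut set(s).
Vent line down [OR]: union of children's cut sets → 2 cut set(s).
Shutdown chain down [AND]: one cut set from each child combined → 3 × 1 × 2 × 1 = 6 cut set(s).
HIPPS stage down [OR]: union of children's cut sets → 2 cut set(s).
Block path lost [AND]: one cut set from each child combined → 2 × 1 = 2 cut set(s).
Pipeline overpressure [AND]: one cut set from each child combined → 6 × 2 = 12 cut set(s).

12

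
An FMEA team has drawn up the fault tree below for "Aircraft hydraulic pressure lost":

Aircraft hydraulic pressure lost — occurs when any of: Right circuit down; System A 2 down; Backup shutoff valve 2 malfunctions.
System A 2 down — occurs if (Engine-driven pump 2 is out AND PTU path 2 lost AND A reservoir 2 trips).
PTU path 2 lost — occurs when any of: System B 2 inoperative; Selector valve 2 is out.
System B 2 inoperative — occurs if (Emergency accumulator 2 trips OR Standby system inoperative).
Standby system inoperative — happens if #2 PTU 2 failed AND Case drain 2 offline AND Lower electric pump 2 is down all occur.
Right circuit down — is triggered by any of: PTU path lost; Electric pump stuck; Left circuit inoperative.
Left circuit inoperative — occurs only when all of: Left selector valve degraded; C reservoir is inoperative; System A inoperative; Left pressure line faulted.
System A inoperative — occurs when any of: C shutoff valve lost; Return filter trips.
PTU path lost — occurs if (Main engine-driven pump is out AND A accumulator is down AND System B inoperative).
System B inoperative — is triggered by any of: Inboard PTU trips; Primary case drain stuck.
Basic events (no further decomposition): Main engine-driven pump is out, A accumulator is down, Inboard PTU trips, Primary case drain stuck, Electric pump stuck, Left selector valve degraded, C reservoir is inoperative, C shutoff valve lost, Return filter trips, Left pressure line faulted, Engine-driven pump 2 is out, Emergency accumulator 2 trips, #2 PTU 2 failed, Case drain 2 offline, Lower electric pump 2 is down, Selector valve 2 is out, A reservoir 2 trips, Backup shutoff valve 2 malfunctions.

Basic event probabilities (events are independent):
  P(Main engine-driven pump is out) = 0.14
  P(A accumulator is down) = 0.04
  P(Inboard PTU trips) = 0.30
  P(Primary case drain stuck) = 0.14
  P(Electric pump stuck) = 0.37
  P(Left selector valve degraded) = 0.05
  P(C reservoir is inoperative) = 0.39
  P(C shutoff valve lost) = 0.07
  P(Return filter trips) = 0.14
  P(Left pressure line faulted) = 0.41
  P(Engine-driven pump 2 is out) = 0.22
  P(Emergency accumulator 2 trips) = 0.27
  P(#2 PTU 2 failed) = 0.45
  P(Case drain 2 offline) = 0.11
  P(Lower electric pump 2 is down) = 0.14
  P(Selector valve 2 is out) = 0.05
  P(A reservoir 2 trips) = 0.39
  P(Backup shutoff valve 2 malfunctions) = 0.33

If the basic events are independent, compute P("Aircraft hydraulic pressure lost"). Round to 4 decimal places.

P(System B inoperative) [OR] = 1 − (1−0.30) × (1−0.14) = 0.398000
P(PTU path lost) [AND] = 0.14 × 0.04 × 0.398000 = 0.002229
P(System A inoperative) [OR] = 1 − (1−0.07) × (1−0.14) = 0.200200
P(Left circuit inoperative) [AND] = 0.05 × 0.39 × 0.200200 × 0.41 = 0.001601
P(Right circuit down) [OR] = 1 − (1−0.002229) × (1−0.37) × (1−0.001601) = 0.372411
P(Standby system inoperative) [AND] = 0.45 × 0.11 × 0.14 = 0.006930
P(System B 2 inoperative) [OR] = 1 − (1−0.27) × (1−0.006930) = 0.275059
P(PTU path 2 lost) [OR] = 1 − (1−0.275059) × (1−0.05) = 0.311306
P(System A 2 down) [AND] = 0.22 × 0.311306 × 0.39 = 0.026710
P(Aircraft hydraulic pressure lost) [OR] = 1 − (1−0.372411) × (1−0.026710) × (1−0.33) = 0.590747
Rounded to 4 decimal places: P(Aircraft hydraulic pressure lost) ≈ 0.5907.

0.5907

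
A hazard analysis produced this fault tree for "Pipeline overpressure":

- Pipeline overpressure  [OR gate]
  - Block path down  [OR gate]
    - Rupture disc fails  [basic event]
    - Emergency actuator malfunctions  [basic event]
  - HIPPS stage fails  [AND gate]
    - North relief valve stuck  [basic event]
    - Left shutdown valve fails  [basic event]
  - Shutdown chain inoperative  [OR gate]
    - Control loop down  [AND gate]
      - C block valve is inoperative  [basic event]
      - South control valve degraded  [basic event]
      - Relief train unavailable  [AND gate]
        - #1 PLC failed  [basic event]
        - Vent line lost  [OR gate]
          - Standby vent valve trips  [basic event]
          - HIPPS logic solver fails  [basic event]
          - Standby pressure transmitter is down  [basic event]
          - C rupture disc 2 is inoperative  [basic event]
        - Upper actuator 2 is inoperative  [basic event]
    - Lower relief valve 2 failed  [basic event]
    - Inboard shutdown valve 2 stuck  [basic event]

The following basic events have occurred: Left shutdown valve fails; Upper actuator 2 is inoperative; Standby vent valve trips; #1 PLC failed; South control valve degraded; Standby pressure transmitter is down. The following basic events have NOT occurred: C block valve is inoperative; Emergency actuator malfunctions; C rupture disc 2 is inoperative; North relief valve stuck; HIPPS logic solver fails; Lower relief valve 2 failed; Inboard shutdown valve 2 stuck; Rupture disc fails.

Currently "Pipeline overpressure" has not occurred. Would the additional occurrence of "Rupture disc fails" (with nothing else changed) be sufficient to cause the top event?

Yes

Counterfactual: set "Rupture disc fails" to occurred.
Block path down [OR]: Rupture disc fails=occurs, Emergency actuator malfunctions=not → at least one input occurs → occurs.
HIPPS stage fails [AND]: North relief valve stuck=not, Left shutdown valve fails=occurs → not all inputs occur → does not occur.
Vent line lost [OR]: Standby vent valve trips=occurs, HIPPS logic solver fails=not, Standby pressure transmitter is down=occurs, C rupture disc 2 is inoperative=not → at least one input occurs → occurs.
Relief train unavailable [AND]: #1 PLC failed=occurs, Vent line lost=occurs, Upper actuator 2 is inoperative=occurs → all inputs occur → occurs.
Control loop down [AND]: C block valve is inoperative=not, South control valve degraded=occurs, Relief train unavailable=occurs → not all inputs occur → does not occur.
Shutdown chain inoperative [OR]: Control loop down=not, Lower relief valve 2 failed=not, Inboard shutdown valve 2 stuck=not → no input occurs → does not occur.
Pipeline overpressure [OR]: Block path down=occurs, HIPPS stage fails=not, Shutdown chain inoperative=not → at least one input occurs → occurs.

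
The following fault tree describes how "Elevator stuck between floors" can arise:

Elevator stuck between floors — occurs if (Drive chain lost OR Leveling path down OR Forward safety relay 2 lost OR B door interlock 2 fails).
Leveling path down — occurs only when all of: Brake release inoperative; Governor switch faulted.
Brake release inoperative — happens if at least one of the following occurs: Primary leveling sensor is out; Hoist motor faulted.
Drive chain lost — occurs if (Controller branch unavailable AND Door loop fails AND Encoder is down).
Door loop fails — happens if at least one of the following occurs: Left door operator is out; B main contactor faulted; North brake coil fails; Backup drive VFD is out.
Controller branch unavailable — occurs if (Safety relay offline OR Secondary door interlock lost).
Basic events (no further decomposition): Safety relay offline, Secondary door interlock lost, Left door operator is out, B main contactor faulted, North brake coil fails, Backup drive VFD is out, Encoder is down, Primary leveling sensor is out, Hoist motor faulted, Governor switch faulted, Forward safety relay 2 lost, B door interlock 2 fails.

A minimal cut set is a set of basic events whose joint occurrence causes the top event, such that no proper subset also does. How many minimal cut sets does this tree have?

12

Controller branch unavailable [OR]: union of children's cut sets → 2 cut set(s).
Door loop fails [OR]: union of children's cut sets → 4 cut set(s).
Drive chain lost [AND]: one cut set from each child combined → 2 × 4 × 1 = 8 cut set(s).
Brake release inoperative [OR]: union of children's cut sets → 2 cut set(s).
Leveling path down [AND]: one cut set from each child combined → 2 × 1 = 2 cut set(s).
Elevator stuck between floors [OR]: union of children's cut sets → 12 cut set(s).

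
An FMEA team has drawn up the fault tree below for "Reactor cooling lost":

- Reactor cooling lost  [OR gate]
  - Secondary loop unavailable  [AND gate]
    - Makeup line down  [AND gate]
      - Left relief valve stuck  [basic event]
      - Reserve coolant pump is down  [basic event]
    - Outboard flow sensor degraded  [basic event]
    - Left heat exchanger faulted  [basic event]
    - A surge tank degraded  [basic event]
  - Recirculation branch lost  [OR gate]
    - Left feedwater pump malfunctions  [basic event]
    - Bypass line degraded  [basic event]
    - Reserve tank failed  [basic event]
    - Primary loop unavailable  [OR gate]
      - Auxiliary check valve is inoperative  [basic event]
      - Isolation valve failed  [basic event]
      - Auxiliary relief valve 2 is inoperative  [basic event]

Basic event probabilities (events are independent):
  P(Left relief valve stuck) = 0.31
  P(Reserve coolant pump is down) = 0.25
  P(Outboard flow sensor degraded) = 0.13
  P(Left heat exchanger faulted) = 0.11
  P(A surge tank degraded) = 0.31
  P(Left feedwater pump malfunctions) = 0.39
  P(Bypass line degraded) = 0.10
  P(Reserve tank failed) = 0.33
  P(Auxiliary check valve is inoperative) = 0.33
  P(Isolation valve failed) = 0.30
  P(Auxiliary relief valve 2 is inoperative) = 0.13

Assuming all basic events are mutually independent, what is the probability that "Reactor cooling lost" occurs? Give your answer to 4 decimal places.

0.8500

P(Makeup line down) [AND] = 0.31 × 0.25 = 0.077500
P(Secondary loop unavailable) [AND] = 0.077500 × 0.13 × 0.11 × 0.31 = 0.000344
P(Primary loop unavailable) [OR] = 1 − (1−0.33) × (1−0.30) × (1−0.13) = 0.591970
P(Recirculation branch lost) [OR] = 1 − (1−0.39) × (1−0.10) × (1−0.33) × (1−0.591970) = 0.849914
P(Reactor cooling lost) [OR] = 1 − (1−0.000344) × (1−0.849914) = 0.849966
Rounded to 4 decimal places: P(Reactor cooling lost) ≈ 0.8500.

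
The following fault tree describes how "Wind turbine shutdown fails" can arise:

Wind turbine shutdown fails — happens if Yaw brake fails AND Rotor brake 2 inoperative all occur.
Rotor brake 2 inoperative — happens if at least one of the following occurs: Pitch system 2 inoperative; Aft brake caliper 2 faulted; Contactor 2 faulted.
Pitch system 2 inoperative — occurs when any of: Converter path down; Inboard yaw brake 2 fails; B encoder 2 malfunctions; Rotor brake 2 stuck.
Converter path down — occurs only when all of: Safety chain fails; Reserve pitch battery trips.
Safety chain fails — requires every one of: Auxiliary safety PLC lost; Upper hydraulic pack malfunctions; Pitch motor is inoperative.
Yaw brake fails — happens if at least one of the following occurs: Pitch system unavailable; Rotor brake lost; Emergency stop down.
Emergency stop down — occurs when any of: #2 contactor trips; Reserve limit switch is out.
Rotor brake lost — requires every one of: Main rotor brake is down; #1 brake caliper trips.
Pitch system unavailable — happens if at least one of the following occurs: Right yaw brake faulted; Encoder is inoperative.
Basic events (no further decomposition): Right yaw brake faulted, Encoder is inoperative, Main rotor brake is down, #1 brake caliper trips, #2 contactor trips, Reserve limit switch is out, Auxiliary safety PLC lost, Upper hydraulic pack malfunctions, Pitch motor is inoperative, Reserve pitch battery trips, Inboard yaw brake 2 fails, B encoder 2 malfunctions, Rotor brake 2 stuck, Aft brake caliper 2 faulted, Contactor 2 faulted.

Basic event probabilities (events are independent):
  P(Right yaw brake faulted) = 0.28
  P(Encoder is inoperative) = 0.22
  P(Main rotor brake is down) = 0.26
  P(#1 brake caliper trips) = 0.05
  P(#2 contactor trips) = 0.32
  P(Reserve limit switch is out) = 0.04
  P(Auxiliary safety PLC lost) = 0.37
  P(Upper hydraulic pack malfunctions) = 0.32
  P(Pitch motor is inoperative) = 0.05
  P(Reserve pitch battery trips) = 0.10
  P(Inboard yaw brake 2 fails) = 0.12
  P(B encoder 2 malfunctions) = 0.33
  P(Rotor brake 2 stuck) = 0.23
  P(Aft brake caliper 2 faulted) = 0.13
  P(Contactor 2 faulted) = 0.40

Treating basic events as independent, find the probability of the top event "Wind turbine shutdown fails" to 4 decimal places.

P(Pitch system unavailable) [OR] = 1 − (1−0.28) × (1−0.22) = 0.438400
P(Rotor brake lost) [AND] = 0.26 × 0.05 = 0.013000
P(Emergency stop down) [OR] = 1 − (1−0.32) × (1−0.04) = 0.347200
P(Yaw brake fails) [OR] = 1 − (1−0.438400) × (1−0.013000) × (1−0.347200) = 0.638153
P(Safety chain fails) [AND] = 0.37 × 0.32 × 0.05 = 0.005920
P(Converter path down) [AND] = 0.005920 × 0.10 = 0.000592
P(Pitch system 2 inoperative) [OR] = 1 − (1−0.000592) × (1−0.12) × (1−0.33) × (1−0.23) = 0.546277
P(Rotor brake 2 inoperative) [OR] = 1 − (1−0.546277) × (1−0.13) × (1−0.40) = 0.763157
P(Wind turbine shutdown fails) [AND] = 0.638153 × 0.763157 = 0.487011
Rounded to 4 decimal places: P(Wind turbine shutdown fails) ≈ 0.4870.

0.4870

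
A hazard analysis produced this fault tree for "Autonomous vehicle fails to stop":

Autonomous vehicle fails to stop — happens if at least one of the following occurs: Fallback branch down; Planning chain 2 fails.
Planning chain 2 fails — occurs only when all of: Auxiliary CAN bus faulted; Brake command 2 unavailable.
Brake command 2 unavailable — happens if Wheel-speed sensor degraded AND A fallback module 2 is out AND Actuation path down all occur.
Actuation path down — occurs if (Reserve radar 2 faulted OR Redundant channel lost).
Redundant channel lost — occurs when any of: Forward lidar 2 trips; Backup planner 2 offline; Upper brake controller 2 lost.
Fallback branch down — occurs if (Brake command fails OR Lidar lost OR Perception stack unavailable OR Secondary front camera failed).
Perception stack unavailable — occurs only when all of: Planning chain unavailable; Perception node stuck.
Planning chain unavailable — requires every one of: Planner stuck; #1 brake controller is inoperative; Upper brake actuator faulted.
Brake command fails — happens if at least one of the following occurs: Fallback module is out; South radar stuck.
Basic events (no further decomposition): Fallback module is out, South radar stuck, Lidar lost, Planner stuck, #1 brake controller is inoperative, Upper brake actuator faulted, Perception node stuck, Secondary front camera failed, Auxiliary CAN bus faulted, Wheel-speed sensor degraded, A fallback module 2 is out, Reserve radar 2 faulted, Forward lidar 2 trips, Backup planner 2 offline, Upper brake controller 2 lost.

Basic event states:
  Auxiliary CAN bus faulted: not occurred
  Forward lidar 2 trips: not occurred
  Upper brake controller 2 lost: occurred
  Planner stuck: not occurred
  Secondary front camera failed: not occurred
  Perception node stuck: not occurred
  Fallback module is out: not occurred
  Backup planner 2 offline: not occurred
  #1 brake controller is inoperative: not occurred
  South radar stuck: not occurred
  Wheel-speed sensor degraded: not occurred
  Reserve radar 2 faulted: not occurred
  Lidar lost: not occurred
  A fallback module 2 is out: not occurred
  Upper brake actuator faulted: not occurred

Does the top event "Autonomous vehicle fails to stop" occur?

No

Brake command fails [OR]: Fallback module is out=not, South radar stuck=not → no input occurs → does not occur.
Planning chain unavailable [AND]: Planner stuck=not, #1 brake controller is inoperative=not, Upper brake actuator faulted=not → not all inputs occur → does not occur.
Perception stack unavailable [AND]: Planning chain unavailable=not, Perception node stuck=not → not all inputs occur → does not occur.
Fallback branch down [OR]: Brake command fails=not, Lidar lost=not, Perception stack unavailable=not, Secondary front camera failed=not → no input occurs → does not occur.
Redundant channel lost [OR]: Forward lidar 2 trips=not, Backup planner 2 offline=not, Upper brake controller 2 lost=occurs → at least one input occurs → occurs.
Actuation path down [OR]: Reserve radar 2 faulted=not, Redundant channel lost=occurs → at least one input occurs → occurs.
Brake command 2 unavailable [AND]: Wheel-speed sensor degraded=not, A fallback module 2 is out=not, Actuation path down=occurs → not all inputs occur → does not occur.
Planning chain 2 fails [AND]: Auxiliary CAN bus faulted=not, Brake command 2 unavailable=not → not all inputs occur → does not occur.
Autonomous vehicle fails to stop [OR]: Fallback branch down=not, Planning chain 2 fails=not → no input occurs → does not occur.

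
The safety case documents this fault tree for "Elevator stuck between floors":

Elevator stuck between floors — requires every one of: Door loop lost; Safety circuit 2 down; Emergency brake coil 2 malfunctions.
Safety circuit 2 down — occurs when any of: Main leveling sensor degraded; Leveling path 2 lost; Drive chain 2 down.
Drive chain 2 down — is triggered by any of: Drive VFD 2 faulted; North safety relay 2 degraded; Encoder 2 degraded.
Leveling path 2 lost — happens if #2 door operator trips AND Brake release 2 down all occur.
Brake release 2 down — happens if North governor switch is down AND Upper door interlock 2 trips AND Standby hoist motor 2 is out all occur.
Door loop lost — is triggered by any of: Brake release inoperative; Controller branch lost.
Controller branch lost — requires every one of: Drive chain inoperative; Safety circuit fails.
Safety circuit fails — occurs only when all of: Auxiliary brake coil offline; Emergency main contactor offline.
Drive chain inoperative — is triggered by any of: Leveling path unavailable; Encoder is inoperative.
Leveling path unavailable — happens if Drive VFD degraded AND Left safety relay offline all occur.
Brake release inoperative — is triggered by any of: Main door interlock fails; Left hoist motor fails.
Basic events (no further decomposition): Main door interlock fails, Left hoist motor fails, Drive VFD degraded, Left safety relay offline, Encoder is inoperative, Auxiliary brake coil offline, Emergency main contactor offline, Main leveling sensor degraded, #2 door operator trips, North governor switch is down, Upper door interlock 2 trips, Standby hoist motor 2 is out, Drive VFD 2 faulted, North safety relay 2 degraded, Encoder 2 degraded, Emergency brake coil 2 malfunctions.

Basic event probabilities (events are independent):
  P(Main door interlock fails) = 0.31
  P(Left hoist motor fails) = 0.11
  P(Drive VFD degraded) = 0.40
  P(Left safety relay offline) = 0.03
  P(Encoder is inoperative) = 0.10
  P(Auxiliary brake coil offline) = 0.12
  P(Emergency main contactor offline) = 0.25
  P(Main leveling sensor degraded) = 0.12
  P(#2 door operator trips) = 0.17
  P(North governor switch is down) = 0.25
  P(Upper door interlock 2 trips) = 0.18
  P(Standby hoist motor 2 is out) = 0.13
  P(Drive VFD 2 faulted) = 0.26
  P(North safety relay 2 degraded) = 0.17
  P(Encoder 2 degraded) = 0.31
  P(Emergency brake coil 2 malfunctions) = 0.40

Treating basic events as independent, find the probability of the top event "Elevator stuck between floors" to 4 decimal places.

0.0974

P(Brake release inoperative) [OR] = 1 − (1−0.31) × (1−0.11) = 0.385900
P(Leveling path unavailable) [AND] = 0.40 × 0.03 = 0.012000
P(Drive chain inoperative) [OR] = 1 − (1−0.012000) × (1−0.10) = 0.110800
P(Safety circuit fails) [AND] = 0.12 × 0.25 = 0.030000
P(Controller branch lost) [AND] = 0.110800 × 0.030000 = 0.003324
P(Door loop lost) [OR] = 1 − (1−0.385900) × (1−0.003324) = 0.387941
P(Brake release 2 down) [AND] = 0.25 × 0.18 × 0.13 = 0.005850
P(Leveling path 2 lost) [AND] = 0.17 × 0.005850 = 0.000995
P(Drive chain 2 down) [OR] = 1 − (1−0.26) × (1−0.17) × (1−0.31) = 0.576202
P(Safety circuit 2 down) [OR] = 1 − (1−0.12) × (1−0.000995) × (1−0.576202) = 0.627429
P(Elevator stuck between floors) [AND] = 0.387941 × 0.627429 × 0.40 = 0.097362
Rounded to 4 decimal places: P(Elevator stuck between floors) ≈ 0.0974.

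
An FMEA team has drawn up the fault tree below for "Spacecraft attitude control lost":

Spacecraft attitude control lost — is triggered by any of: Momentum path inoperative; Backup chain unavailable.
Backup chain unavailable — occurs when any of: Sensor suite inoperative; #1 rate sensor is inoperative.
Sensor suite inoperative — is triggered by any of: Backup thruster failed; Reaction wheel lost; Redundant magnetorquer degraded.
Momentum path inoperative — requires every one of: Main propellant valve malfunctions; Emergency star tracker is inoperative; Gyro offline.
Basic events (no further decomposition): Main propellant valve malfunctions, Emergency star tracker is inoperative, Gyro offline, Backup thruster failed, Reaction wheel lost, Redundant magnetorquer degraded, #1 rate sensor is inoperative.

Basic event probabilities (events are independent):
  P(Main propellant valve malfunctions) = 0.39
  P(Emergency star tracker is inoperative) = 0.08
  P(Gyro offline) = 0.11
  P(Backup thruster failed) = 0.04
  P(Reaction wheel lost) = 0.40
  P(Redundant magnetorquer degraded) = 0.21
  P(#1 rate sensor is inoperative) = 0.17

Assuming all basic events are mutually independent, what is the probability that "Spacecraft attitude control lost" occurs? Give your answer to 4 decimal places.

0.6236

P(Momentum path inoperative) [AND] = 0.39 × 0.08 × 0.11 = 0.003432
P(Sensor suite inoperative) [OR] = 1 − (1−0.04) × (1−0.40) × (1−0.21) = 0.544960
P(Backup chain unavailable) [OR] = 1 − (1−0.544960) × (1−0.17) = 0.622317
P(Spacecraft attitude control lost) [OR] = 1 − (1−0.003432) × (1−0.622317) = 0.623613
Rounded to 4 decimal places: P(Spacecraft attitude control lost) ≈ 0.6236.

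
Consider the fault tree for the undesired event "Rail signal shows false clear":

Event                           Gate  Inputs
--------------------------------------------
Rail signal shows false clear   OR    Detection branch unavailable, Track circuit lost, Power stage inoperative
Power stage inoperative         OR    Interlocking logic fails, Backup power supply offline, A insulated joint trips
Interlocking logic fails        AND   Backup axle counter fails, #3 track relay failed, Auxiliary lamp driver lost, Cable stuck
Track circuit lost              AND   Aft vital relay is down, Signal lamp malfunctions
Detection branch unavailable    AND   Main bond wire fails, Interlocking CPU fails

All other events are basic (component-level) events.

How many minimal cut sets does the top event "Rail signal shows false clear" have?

Detection branch unavailable [AND]: one cut set from each child combined → 1 × 1 = 1 cut set(s).
Track circuit lost [AND]: one cut set from each child combined → 1 × 1 = 1 cut set(s).
Interlocking logic fails [AND]: one cut set from each child combined → 1 × 1 × 1 × 1 = 1 cut set(s).
Power stage inoperative [OR]: union of children's cut sets → 3 cut set(s).
Rail signal shows false clear [OR]: union of children's cut sets → 5 cut set(s).
Minimal cut sets: {Interlocking CPU fails, Main bond wire fails}; {Aft vital relay is down, Signal lamp malfunctions}; {#3 track relay failed, Auxiliary lamp driver lost, Backup axle counter fails, Cable stuck}; {Backup power supply offline}; {A insulated joint trips}.

5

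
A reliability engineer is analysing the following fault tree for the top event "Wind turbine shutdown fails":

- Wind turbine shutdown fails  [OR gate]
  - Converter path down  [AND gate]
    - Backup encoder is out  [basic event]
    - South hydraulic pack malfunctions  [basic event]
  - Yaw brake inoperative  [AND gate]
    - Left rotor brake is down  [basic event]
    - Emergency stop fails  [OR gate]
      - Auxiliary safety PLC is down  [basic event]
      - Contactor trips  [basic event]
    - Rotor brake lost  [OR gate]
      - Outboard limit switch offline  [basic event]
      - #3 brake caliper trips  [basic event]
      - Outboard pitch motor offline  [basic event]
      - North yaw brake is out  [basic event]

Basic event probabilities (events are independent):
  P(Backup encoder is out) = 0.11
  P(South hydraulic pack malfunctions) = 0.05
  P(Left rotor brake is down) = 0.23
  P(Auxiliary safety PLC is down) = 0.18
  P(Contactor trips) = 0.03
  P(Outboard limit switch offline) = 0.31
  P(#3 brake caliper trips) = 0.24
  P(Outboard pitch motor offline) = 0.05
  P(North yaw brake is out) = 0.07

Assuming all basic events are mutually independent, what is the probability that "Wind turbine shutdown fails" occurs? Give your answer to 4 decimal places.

P(Converter path down) [AND] = 0.11 × 0.05 = 0.005500
P(Emergency stop fails) [OR] = 1 − (1−0.18) × (1−0.03) = 0.204600
P(Rotor brake lost) [OR] = 1 − (1−0.31) × (1−0.24) × (1−0.05) × (1−0.07) = 0.536693
P(Yaw brake inoperative) [AND] = 0.23 × 0.204600 × 0.536693 = 0.025256
P(Wind turbine shutdown fails) [OR] = 1 − (1−0.005500) × (1−0.025256) = 0.030617
Rounded to 4 decimal places: P(Wind turbine shutdown fails) ≈ 0.0306.

0.0306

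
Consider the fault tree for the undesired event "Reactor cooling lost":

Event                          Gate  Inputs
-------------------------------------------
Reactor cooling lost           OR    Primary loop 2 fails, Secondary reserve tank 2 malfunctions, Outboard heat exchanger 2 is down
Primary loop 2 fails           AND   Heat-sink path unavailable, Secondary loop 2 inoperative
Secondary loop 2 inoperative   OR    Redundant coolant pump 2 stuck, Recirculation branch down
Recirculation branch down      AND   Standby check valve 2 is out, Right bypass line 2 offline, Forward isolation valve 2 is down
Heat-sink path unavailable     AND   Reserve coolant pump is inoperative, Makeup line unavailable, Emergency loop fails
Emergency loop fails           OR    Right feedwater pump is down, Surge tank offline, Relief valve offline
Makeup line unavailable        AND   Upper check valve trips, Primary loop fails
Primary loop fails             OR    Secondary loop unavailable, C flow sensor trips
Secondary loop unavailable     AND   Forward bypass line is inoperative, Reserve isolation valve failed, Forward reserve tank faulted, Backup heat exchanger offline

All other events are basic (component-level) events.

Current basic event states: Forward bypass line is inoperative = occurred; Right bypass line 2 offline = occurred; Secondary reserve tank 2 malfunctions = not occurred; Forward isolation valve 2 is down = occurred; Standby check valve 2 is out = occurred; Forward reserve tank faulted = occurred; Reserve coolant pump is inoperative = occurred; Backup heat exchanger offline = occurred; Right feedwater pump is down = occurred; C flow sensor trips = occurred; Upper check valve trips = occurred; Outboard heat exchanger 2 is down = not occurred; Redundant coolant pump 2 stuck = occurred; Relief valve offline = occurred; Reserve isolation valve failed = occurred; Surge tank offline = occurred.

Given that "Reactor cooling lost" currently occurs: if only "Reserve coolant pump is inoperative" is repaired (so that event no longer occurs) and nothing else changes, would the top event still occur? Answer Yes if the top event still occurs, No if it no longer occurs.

Counterfactual: set "Reserve coolant pump is inoperative" to not occurred.
Secondary loop unavailable [AND]: Forward bypass line is inoperative=occurs, Reserve isolation valve failed=occurs, Forward reserve tank faulted=occurs, Backup heat exchanger offline=occurs → all inputs occur → occurs.
Primary loop fails [OR]: Secondary loop unavailable=occurs, C flow sensor trips=occurs → at least one input occurs → occurs.
Makeup line unavailable [AND]: Upper check valve trips=occurs, Primary loop fails=occurs → all inputs occur → occurs.
Emergency loop fails [OR]: Right feedwater pump is down=occurs, Surge tank offline=occurs, Relief valve offline=occurs → at least one input occurs → occurs.
Heat-sink path unavailable [AND]: Reserve coolant pump is inoperative=not, Makeup line unavailable=occurs, Emergency loop fails=occurs → not all inputs occur → does not occur.
Recirculation branch down [AND]: Standby check valve 2 is out=occurs, Right bypass line 2 offline=occurs, Forward isolation valve 2 is down=occurs → all inputs occur → occurs.
Secondary loop 2 inoperative [OR]: Redundant coolant pump 2 stuck=occurs, Recirculation branch down=occurs → at least one input occurs → occurs.
Primary loop 2 fails [AND]: Heat-sink path unavailable=not, Secondary loop 2 inoperative=occurs → not all inputs occur → does not occur.
Reactor cooling lost [OR]: Primary loop 2 fails=not, Secondary reserve tank 2 malfunctions=not, Outboard heat exchanger 2 is down=not → no input occurs → does not occur.

No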